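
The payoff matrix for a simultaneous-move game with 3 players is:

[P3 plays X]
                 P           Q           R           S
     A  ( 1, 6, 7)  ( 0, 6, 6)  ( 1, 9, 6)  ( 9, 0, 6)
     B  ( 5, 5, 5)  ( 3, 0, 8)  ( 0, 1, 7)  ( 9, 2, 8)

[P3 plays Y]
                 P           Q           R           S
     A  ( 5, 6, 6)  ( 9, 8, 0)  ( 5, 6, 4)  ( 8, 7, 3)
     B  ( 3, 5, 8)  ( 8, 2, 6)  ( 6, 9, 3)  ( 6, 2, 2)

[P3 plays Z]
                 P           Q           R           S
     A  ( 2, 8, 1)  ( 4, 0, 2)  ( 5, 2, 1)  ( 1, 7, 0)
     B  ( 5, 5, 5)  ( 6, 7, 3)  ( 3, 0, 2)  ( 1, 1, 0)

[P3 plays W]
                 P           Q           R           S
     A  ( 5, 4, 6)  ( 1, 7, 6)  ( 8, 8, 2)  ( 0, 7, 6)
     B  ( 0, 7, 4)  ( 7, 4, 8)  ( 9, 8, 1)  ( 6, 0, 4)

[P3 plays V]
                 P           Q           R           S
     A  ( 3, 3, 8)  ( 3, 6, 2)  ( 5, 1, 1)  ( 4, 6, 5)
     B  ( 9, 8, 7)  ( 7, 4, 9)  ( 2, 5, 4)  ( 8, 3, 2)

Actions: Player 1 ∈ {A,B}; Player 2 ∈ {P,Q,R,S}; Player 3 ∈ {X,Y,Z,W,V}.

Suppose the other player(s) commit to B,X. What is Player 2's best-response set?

P2 best: {P}

u_2(P vs B,X) = 5
u_2(Q vs B,X) = 0
u_2(R vs B,X) = 1
u_2(S vs B,X) = 2
max payoff 5 at {P}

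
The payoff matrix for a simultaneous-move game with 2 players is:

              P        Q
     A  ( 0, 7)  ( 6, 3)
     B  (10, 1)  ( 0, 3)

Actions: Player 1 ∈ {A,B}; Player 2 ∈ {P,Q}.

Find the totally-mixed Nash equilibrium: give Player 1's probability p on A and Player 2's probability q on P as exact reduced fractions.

P1 indiff ⇒ q·0+(1-q)·6 = q·10+(1-q)·0 ⇒ q(-10) = (1-q)(-6) ⇒ q = 3/8
P2 indiff ⇒ p·7+(1-p)·1 = p·3+(1-p)·3 ⇒ p(4) = (1-p)(2) ⇒ p = 1/3

p=1/3, q=3/8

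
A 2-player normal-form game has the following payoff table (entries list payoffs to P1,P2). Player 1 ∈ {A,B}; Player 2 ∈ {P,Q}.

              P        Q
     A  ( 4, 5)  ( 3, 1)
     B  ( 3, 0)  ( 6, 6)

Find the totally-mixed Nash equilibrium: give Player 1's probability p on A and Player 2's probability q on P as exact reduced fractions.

(p,q) = (3/5, 3/4)

P1 indiff ⇒ q·4+(1-q)·3 = q·3+(1-q)·6 ⇒ q(1) = (1-q)(3) ⇒ q = 3/4
P2 indiff ⇒ p·5+(1-p)·0 = p·1+(1-p)·6 ⇒ p(4) = (1-p)(6) ⇒ p = 3/5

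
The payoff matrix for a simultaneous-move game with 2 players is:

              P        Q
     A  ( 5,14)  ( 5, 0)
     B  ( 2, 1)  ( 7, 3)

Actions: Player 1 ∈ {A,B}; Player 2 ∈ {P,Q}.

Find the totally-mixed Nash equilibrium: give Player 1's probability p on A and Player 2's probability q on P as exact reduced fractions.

P1 indiff ⇒ q·5+(1-q)·5 = q·2+(1-q)·7 ⇒ q(3) = (1-q)(2) ⇒ q = 2/5
P2 indiff ⇒ p·14+(1-p)·1 = p·0+(1-p)·3 ⇒ p(14) = (1-p)(2) ⇒ p = 1/8

(p,q) = (1/8, 2/5)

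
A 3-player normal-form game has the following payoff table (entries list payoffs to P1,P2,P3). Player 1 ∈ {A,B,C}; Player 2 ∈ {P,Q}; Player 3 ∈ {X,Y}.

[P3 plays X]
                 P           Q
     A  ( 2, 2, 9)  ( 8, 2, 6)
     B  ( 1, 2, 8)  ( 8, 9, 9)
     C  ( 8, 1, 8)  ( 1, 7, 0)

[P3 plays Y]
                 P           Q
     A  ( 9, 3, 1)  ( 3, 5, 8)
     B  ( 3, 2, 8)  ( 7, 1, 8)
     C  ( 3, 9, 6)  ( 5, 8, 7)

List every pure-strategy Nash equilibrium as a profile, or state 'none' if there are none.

(A,P,X): not NE [P1→C gives 8>2]
(A,P,Y): not NE [P2→Q gives 5>3; P3→X gives 9>1]
(A,Q,X): not NE [P3→Y gives 8>6]
(A,Q,Y): not NE [P1→B gives 7>3]
(B,P,X): not NE [P1→C gives 8>1; P2→Q gives 9>2]
(B,P,Y): not NE [P1→A gives 9>3]
(B,Q,X): NE
(B,Q,Y): not NE [P2→P gives 2>1; P3→X gives 9>8]
(C,P,X): not NE [P2→Q gives 7>1]
(C,P,Y): not NE [P1→A gives 9>3; P3→X gives 8>6]
(C,Q,X): not NE [P1→B gives 8>1; P3→Y gives 7>0]
(C,Q,Y): not NE [P1→B gives 7>5; P2→P gives 9>8]

Nash profiles: (B,Q,X)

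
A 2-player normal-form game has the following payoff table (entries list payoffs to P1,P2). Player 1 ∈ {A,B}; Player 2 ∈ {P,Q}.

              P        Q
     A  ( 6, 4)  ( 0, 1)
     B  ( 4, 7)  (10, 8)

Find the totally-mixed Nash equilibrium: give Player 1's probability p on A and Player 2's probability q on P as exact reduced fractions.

(p,q) = (1/4, 5/6)

P1 indiff ⇒ q·6+(1-q)·0 = q·4+(1-q)·10 ⇒ q(2) = (1-q)(10) ⇒ q = 5/6
P2 indiff ⇒ p·4+(1-p)·7 = p·1+(1-p)·8 ⇒ p(3) = (1-p)(1) ⇒ p = 1/4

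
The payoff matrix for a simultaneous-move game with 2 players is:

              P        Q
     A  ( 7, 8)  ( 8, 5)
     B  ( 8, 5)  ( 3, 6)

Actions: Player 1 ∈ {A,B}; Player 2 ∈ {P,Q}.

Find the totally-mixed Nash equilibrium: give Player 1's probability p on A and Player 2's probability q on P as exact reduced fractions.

P1 mixes 1/4 on A; P2 mixes 5/6 on P

P1 indiff ⇒ q·7+(1-q)·8 = q·8+(1-q)·3 ⇒ q(-1) = (1-q)(-5) ⇒ q = 5/6
P2 indiff ⇒ p·8+(1-p)·5 = p·5+(1-p)·6 ⇒ p(3) = (1-p)(1) ⇒ p = 1/4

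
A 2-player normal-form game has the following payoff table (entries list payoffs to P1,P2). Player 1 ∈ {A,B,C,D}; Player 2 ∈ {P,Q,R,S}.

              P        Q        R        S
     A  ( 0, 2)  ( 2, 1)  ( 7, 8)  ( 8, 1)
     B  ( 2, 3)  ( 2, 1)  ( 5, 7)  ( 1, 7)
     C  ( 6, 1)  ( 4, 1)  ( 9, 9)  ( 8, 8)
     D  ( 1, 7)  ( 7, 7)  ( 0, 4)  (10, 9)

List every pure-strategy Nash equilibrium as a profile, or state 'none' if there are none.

(A,P): not NE [P1→C gives 6>0; P2→R gives 8>2]
(A,Q): not NE [P1→D gives 7>2; P2→R gives 8>1]
(A,R): not NE [P1→C gives 9>7]
(A,S): not NE [P1→D gives 10>8; P2→R gives 8>1]
(B,P): not NE [P1→C gives 6>2; P2→S gives 7>3]
(B,Q): not NE [P1→D gives 7>2; P2→S gives 7>1]
(B,R): not NE [P1→C gives 9>5]
(B,S): not NE [P1→D gives 10>1]
(C,P): not NE [P2→R gives 9>1]
(C,Q): not NE [P1→D gives 7>4; P2→R gives 9>1]
(C,R): NE
(C,S): not NE [P1→D gives 10>8; P2→R gives 9>8]
(D,P): not NE [P1→C gives 6>1; P2→S gives 9>7]
(D,Q): not NE [P2→S gives 9>7]
(D,R): not NE [P1→C gives 9>0; P2→S gives 9>4]
(D,S): NE

NE set: (C,R), (D,S)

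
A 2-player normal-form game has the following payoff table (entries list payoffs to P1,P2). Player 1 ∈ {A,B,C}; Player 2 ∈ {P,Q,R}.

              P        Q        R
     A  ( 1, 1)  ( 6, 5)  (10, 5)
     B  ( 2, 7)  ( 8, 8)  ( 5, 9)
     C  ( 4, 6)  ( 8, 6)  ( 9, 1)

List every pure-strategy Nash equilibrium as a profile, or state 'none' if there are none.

PSNE = {(A,R), (C,P), (C,Q)}

(A,P): not NE [P1→C gives 4>1; P2→R gives 5>1]
(A,Q): not NE [P1→C gives 8>6]
(A,R): NE
(B,P): not NE [P1→C gives 4>2; P2→R gives 9>7]
(B,Q): not NE [P2→R gives 9>8]
(B,R): not NE [P1→A gives 10>5]
(C,P): NE
(C,Q): NE
(C,R): not NE [P1→A gives 10>9; P2→Q gives 6>1]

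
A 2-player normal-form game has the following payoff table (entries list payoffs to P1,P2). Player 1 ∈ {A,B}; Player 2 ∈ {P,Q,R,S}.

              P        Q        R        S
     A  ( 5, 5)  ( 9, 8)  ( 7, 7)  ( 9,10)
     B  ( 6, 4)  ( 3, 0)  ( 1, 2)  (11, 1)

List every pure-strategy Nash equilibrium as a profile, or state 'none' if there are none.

Nash profiles: (B,P)

(A,P): not NE [P1→B gives 6>5; P2→S gives 10>5]
(A,Q): not NE [P2→S gives 10>8]
(A,R): not NE [P2→S gives 10>7]
(A,S): not NE [P1→B gives 11>9]
(B,P): NE
(B,Q): not NE [P1→A gives 9>3; P2→P gives 4>0]
(B,R): not NE [P1→A gives 7>1; P2→P gives 4>2]
(B,S): not NE [P2→P gives 4>1]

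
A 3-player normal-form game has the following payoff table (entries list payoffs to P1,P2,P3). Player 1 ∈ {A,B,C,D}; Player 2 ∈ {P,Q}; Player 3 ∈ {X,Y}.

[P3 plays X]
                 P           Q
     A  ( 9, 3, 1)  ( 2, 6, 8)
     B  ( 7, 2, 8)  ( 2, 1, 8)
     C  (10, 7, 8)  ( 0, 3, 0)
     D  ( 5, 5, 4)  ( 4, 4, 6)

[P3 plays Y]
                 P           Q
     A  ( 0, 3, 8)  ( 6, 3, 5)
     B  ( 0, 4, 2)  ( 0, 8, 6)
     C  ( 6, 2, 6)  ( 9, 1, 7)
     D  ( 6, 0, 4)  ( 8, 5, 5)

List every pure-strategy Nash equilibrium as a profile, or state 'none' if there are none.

(A,P,X): not NE [P1→C gives 10>9; P2→Q gives 6>3; P3→Y gives 8>1]
(A,P,Y): not NE [P1→D gives 6>0]
(A,Q,X): not NE [P1→D gives 4>2]
(A,Q,Y): not NE [P1→C gives 9>6; P3→X gives 8>5]
(B,P,X): not NE [P1→C gives 10>7]
(B,P,Y): not NE [P1→D gives 6>0; P2→Q gives 8>4; P3→X gives 8>2]
(B,Q,X): not NE [P1→D gives 4>2; P2→P gives 2>1]
(B,Q,Y): not NE [P1→C gives 9>0; P3→X gives 8>6]
(C,P,X): NE
(C,P,Y): not NE [P3→X gives 8>6]
(C,Q,X): not NE [P1→D gives 4>0; P2→P gives 7>3; P3→Y gives 7>0]
(C,Q,Y): not NE [P2→P gives 2>1]
(D,P,X): not NE [P1→C gives 10>5]
(D,P,Y): not NE [P2→Q gives 5>0]
(D,Q,X): not NE [P2→P gives 5>4]
(D,Q,Y): not NE [P1→C gives 9>8; P3→X gives 6>5]

NE set: (C,P,X)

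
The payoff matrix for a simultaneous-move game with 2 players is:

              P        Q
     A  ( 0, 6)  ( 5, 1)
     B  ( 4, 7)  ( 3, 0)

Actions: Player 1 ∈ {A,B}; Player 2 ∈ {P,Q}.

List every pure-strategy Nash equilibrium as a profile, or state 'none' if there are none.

(A,P): not NE [P1→B gives 4>0]
(A,Q): not NE [P2→P gives 6>1]
(B,P): NE
(B,Q): not NE [P1→A gives 5>3; P2→P gives 7>0]

Nash profiles: (B,P)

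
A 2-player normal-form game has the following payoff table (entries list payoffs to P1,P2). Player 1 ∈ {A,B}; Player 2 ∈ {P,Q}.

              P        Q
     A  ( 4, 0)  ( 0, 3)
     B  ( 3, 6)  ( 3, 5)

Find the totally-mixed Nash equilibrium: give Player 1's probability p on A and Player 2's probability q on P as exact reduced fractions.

P1 indiff ⇒ q·4+(1-q)·0 = q·3+(1-q)·3 ⇒ q(1) = (1-q)(3) ⇒ q = 3/4
P2 indiff ⇒ p·0+(1-p)·6 = p·3+(1-p)·5 ⇒ p(-3) = (1-p)(-1) ⇒ p = 1/4

p=1/4, q=3/4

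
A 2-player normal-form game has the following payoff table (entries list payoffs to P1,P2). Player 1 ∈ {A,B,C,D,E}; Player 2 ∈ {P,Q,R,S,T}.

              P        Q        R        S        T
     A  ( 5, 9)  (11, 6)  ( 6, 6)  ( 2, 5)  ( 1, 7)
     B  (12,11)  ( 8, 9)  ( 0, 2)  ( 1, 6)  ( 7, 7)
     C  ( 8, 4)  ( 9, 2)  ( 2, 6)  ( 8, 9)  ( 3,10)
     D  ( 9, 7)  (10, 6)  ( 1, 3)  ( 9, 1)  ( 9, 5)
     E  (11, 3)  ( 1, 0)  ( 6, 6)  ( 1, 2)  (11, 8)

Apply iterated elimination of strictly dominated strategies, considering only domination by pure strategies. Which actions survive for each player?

P2 drop Q (P beats it: A:9>6 B:11>9 C:4>2 D:7>6 E:3>0)
P2 drop R (T beats it: A:7>6 B:7>2 C:10>6 D:5>3 E:8>6)
P1 drop A (C beats it: P:8>5 S:8>2 T:3>1)
P1 drop C (D beats it: P:9>8 S:9>8 T:9>3)
P2 drop S (P beats it: B:11>6 D:7>1 E:3>2)
P1 drop D (E beats it: P:11>9 T:11>9)
P1→{B,E} P2→{P,T}

IESDS → P1:{B,E} P2:{P,T}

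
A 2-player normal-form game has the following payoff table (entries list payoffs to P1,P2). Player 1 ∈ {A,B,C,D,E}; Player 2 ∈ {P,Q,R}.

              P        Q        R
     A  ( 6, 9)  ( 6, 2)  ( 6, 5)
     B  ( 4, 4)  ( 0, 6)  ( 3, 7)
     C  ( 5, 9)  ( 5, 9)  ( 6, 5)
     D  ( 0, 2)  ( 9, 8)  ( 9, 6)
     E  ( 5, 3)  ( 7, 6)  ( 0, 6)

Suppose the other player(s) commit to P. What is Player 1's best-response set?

P1 best: {A}

u_1(A vs P) = 6
u_1(B vs P) = 4
u_1(C vs P) = 5
u_1(D vs P) = 0
u_1(E vs P) = 5
max payoff 6 at {A}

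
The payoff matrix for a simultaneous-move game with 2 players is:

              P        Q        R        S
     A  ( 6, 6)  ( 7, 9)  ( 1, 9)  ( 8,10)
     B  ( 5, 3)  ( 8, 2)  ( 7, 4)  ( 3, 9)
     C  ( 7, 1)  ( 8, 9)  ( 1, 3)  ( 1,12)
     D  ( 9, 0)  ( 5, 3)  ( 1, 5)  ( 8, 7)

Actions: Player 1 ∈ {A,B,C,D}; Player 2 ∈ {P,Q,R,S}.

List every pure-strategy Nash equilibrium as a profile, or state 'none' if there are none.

Nash profiles: (A,S), (D,S)

(A,P): not NE [P1→D gives 9>6; P2→S gives 10>6]
(A,Q): not NE [P1→C gives 8>7; P2→S gives 10>9]
(A,R): not NE [P1→B gives 7>1; P2→S gives 10>9]
(A,S): NE
(B,P): not NE [P1→D gives 9>5; P2→S gives 9>3]
(B,Q): not NE [P2→S gives 9>2]
(B,R): not NE [P2→S gives 9>4]
(B,S): not NE [P1→D gives 8>3]
(C,P): not NE [P1→D gives 9>7; P2→S gives 12>1]
(C,Q): not NE [P2→S gives 12>9]
(C,R): not NE [P1→B gives 7>1; P2→S gives 12>3]
(C,S): not NE [P1→D gives 8>1]
(D,P): not NE [P2→S gives 7>0]
(D,Q): not NE [P1→C gives 8>5; P2→S gives 7>3]
(D,R): not NE [P1→B gives 7>1; P2→S gives 7>5]
(D,S): NE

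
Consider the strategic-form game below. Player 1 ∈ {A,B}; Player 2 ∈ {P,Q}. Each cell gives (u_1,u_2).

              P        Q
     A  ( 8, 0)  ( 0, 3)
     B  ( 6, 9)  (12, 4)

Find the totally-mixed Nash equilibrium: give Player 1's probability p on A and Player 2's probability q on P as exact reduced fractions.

(p,q) = (5/8, 6/7)

P1 indiff ⇒ q·8+(1-q)·0 = q·6+(1-q)·12 ⇒ q(2) = (1-q)(12) ⇒ q = 6/7
P2 indiff ⇒ p·0+(1-p)·9 = p·3+(1-p)·4 ⇒ p(-3) = (1-p)(-5) ⇒ p = 5/8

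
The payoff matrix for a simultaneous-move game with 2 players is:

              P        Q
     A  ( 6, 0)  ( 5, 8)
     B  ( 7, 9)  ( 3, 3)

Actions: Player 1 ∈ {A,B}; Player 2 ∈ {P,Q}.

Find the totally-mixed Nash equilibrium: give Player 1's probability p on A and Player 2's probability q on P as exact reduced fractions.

p=3/7, q=2/3

P1 indiff ⇒ q·6+(1-q)·5 = q·7+(1-q)·3 ⇒ q(-1) = (1-q)(-2) ⇒ q = 2/3
P2 indiff ⇒ p·0+(1-p)·9 = p·8+(1-p)·3 ⇒ p(-8) = (1-p)(-6) ⇒ p = 3/7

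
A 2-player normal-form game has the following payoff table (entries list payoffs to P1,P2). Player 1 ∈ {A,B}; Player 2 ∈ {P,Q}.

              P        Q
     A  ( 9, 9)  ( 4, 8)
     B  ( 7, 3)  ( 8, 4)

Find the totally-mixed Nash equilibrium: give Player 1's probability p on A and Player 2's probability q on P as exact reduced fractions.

P1 mixes 1/2 on A; P2 mixes 2/3 on P

P1 indiff ⇒ q·9+(1-q)·4 = q·7+(1-q)·8 ⇒ q(2) = (1-q)(4) ⇒ q = 2/3
P2 indiff ⇒ p·9+(1-p)·3 = p·8+(1-p)·4 ⇒ p(1) = (1-p)(1) ⇒ p = 1/2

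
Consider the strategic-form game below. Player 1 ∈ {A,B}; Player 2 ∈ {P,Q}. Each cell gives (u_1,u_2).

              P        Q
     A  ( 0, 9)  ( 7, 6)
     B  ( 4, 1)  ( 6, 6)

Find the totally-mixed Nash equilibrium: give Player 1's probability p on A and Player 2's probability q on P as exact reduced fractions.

P1 indiff ⇒ q·0+(1-q)·7 = q·4+(1-q)·6 ⇒ q(-4) = (1-q)(-1) ⇒ q = 1/5
P2 indiff ⇒ p·9+(1-p)·1 = p·6+(1-p)·6 ⇒ p(3) = (1-p)(5) ⇒ p = 5/8

(p,q) = (5/8, 1/5)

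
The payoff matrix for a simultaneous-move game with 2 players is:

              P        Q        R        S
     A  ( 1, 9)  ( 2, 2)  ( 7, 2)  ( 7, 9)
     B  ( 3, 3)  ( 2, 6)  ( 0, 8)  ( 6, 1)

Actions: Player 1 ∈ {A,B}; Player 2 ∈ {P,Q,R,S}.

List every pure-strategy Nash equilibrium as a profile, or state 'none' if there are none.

NE set: (A,S)

(A,P): not NE [P1→B gives 3>1]
(A,Q): not NE [P2→S gives 9>2]
(A,R): not NE [P2→S gives 9>2]
(A,S): NE
(B,P): not NE [P2→R gives 8>3]
(B,Q): not NE [P2→R gives 8>6]
(B,R): not NE [P1→A gives 7>0]
(B,S): not NE [P1→A gives 7>6; P2→R gives 8>1]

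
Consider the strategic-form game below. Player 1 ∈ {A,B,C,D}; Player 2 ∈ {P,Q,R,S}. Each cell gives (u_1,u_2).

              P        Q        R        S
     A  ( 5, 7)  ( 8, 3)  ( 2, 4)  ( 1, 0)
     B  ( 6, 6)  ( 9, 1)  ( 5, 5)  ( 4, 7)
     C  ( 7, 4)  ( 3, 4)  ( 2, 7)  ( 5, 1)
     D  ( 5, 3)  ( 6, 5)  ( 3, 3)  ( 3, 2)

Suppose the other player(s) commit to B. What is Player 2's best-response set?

BR_2 = {S}

u_2(P vs B) = 6
u_2(Q vs B) = 1
u_2(R vs B) = 5
u_2(S vs B) = 7
max payoff 7 at {S}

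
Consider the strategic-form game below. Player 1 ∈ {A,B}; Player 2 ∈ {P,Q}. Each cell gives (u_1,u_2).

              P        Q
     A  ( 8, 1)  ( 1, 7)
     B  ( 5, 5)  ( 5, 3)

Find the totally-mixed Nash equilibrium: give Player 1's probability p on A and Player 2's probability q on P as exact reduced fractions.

P1 mixes 1/4 on A; P2 mixes 4/7 on P

P1 indiff ⇒ q·8+(1-q)·1 = q·5+(1-q)·5 ⇒ q(3) = (1-q)(4) ⇒ q = 4/7
P2 indiff ⇒ p·1+(1-p)·5 = p·7+(1-p)·3 ⇒ p(-6) = (1-p)(-2) ⇒ p = 1/4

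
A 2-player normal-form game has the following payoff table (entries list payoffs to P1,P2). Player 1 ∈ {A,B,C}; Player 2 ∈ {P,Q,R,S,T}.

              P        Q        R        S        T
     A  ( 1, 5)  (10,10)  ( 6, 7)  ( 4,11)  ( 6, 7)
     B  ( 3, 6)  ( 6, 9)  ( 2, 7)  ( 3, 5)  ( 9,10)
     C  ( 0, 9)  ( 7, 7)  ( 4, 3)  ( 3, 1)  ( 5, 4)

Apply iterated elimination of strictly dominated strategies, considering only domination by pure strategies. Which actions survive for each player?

P1 drop C (A beats it: P:1>0 Q:10>7 R:6>4 S:4>3 T:6>5)
P2 drop P (Q beats it: A:10>5 B:9>6)
P2 drop R (Q beats it: A:10>7 B:9>7)
P1→{A,B} P2→{Q,S,T}

IESDS → P1:{A,B} P2:{Q,S,T}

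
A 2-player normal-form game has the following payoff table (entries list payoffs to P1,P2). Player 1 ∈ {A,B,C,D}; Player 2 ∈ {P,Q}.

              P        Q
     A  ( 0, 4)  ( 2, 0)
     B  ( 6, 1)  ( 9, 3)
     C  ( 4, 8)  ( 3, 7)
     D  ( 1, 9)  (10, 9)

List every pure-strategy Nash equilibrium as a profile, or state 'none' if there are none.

Nash profiles: (D,Q)

(A,P): not NE [P1→B gives 6>0]
(A,Q): not NE [P1→D gives 10>2; P2→P gives 4>0]
(B,P): not NE [P2→Q gives 3>1]
(B,Q): not NE [P1→D gives 10>9]
(C,P): not NE [P1→B gives 6>4]
(C,Q): not NE [P1→D gives 10>3; P2→P gives 8>7]
(D,P): not NE [P1→B gives 6>1]
(D,Q): NE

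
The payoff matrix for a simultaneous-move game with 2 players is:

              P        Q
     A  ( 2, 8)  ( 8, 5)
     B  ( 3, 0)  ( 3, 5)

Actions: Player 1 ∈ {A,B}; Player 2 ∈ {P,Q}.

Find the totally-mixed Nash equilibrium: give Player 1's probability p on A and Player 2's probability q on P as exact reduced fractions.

P1 indiff ⇒ q·2+(1-q)·8 = q·3+(1-q)·3 ⇒ q(-1) = (1-q)(-5) ⇒ q = 5/6
P2 indiff ⇒ p·8+(1-p)·0 = p·5+(1-p)·5 ⇒ p(3) = (1-p)(5) ⇒ p = 5/8

P1 mixes 5/8 on A; P2 mixes 5/6 on P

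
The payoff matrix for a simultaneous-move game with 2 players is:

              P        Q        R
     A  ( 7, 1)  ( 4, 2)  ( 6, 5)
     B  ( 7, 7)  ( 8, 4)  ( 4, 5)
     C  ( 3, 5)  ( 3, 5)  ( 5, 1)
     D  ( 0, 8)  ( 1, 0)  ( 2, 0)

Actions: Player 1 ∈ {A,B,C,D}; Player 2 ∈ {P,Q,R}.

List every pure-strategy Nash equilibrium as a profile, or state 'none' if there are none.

(A,P): not NE [P2→R gives 5>1]
(A,Q): not NE [P1→B gives 8>4; P2→R gives 5>2]
(A,R): NE
(B,P): NE
(B,Q): not NE [P2→P gives 7>4]
(B,R): not NE [P1→A gives 6>4; P2→P gives 7>5]
(C,P): not NE [P1→B gives 7>3]
(C,Q): not NE [P1→B gives 8>3]
(C,R): not NE [P1→A gives 6>5; P2→Q gives 5>1]
(D,P): not NE [P1→B gives 7>0]
(D,Q): not NE [P1→B gives 8>1; P2→P gives 8>0]
(D,R): not NE [P1→A gives 6>2; P2→P gives 8>0]

NE set: (A,R), (B,P)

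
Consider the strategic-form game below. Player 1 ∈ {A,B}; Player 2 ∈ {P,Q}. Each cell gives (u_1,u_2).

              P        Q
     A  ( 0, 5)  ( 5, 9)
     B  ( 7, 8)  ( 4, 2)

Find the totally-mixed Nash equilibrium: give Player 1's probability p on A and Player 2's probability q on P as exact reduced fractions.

P1 indiff ⇒ q·0+(1-q)·5 = q·7+(1-q)·4 ⇒ q(-7) = (1-q)(-1) ⇒ q = 1/8
P2 indiff ⇒ p·5+(1-p)·8 = p·9+(1-p)·2 ⇒ p(-4) = (1-p)(-6) ⇒ p = 3/5

P1 mixes 3/5 on A; P2 mixes 1/8 on P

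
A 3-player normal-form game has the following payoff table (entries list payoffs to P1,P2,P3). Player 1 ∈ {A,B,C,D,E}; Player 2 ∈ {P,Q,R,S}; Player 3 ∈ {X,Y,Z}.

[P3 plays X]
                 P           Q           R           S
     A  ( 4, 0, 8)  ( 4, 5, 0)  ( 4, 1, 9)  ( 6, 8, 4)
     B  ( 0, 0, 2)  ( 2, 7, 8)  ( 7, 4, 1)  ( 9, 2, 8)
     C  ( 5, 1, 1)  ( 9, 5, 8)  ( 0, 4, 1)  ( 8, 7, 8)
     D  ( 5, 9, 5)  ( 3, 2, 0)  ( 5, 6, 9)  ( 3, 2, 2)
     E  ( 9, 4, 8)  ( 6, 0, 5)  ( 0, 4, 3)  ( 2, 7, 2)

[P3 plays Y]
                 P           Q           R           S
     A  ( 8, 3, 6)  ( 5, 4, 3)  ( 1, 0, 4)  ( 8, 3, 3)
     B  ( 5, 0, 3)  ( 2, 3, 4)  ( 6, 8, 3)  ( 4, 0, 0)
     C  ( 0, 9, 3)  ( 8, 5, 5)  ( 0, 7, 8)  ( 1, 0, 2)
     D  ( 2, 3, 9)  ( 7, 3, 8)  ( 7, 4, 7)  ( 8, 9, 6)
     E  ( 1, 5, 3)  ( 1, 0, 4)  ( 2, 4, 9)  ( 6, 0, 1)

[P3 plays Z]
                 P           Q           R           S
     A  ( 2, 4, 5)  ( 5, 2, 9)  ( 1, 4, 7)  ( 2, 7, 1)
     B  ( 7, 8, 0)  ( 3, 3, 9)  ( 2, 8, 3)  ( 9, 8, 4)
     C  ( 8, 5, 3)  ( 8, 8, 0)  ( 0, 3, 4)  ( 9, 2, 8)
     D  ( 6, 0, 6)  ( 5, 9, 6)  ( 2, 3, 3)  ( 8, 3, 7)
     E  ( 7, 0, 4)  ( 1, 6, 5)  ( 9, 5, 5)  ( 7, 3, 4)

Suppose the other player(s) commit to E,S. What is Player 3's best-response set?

u_3(X vs E,S) = 2
u_3(Y vs E,S) = 1
u_3(Z vs E,S) = 4
max payoff 4 at {Z}

BR_3 = {Z}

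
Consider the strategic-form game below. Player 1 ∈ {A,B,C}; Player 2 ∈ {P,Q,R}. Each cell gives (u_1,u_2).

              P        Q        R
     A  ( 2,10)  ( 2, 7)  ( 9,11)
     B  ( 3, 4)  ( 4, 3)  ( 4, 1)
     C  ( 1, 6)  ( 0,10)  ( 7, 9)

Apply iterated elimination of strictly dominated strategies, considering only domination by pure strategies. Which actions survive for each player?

P1 drop C (A beats it: P:2>1 Q:2>0 R:9>7)
P2 drop Q (P beats it: A:10>7 B:4>3)
P1→{A,B} P2→{P,R}

Survivors P1:{A,B} P2:{P,R}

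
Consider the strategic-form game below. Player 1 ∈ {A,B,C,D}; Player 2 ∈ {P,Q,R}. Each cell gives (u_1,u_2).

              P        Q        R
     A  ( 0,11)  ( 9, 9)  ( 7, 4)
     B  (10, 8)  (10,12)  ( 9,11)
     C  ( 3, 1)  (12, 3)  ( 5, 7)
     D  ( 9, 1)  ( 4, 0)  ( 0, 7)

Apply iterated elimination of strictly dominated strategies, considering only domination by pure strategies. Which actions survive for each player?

P1 drop A (B beats it: P:10>0 Q:10>9 R:9>7)
P1 drop D (B beats it: P:10>9 Q:10>4 R:9>0)
P2 drop P (Q beats it: B:12>8 C:3>1)
P1→{B,C} P2→{Q,R}

Remaining: P1:{B,C} P2:{Q,R}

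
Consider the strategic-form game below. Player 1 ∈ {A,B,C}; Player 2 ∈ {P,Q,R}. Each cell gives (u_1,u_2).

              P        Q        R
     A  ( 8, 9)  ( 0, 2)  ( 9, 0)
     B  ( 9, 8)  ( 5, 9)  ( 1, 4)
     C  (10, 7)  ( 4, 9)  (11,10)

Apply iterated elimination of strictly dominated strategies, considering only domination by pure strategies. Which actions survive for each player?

P1 drop A (C beats it: P:10>8 Q:4>0 R:11>9)
P2 drop P (Q beats it: B:9>8 C:9>7)
P1→{B,C} P2→{Q,R}

Survivors P1:{B,C} P2:{Q,R}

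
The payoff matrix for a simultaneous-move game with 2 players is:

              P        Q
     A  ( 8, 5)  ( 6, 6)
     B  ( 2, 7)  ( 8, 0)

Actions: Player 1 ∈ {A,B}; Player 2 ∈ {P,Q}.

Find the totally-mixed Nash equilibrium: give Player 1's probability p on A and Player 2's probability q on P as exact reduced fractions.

(p,q) = (7/8, 1/4)

P1 indiff ⇒ q·8+(1-q)·6 = q·2+(1-q)·8 ⇒ q(6) = (1-q)(2) ⇒ q = 1/4
P2 indiff ⇒ p·5+(1-p)·7 = p·6+(1-p)·0 ⇒ p(-1) = (1-p)(-7) ⇒ p = 7/8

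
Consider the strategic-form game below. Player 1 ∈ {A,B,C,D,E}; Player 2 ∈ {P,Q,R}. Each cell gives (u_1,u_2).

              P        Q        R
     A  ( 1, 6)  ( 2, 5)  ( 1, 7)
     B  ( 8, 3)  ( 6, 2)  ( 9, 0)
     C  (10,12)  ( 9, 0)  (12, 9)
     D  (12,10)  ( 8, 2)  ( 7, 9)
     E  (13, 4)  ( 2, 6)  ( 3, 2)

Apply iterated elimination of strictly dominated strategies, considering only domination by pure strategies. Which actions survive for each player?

Remaining: P1:{C,D,E} P2:{P,Q}

P1 drop A (B beats it: P:8>1 Q:6>2 R:9>1)
P1 drop B (C beats it: P:10>8 Q:9>6 R:12>9)
P2 drop R (P beats it: C:12>9 D:10>9 E:4>2)
P1→{C,D,E} P2→{P,Q}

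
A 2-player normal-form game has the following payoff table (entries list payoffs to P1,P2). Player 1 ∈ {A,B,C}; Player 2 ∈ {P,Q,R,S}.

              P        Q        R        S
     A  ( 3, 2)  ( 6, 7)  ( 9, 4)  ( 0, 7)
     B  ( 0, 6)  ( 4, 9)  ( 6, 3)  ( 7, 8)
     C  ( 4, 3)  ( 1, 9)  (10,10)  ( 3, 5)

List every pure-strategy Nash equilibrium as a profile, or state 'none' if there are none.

(A,P): not NE [P1→C gives 4>3; P2→S gives 7>2]
(A,Q): NE
(A,R): not NE [P1→C gives 10>9; P2→S gives 7>4]
(A,S): not NE [P1→B gives 7>0]
(B,P): not NE [P1→C gives 4>0; P2→Q gives 9>6]
(B,Q): not NE [P1→A gives 6>4]
(B,R): not NE [P1→C gives 10>6; P2→Q gives 9>3]
(B,S): not NE [P2→Q gives 9>8]
(C,P): not NE [P2→R gives 10>3]
(C,Q): not NE [P1→A gives 6>1; P2→R gives 10>9]
(C,R): NE
(C,S): not NE [P1→B gives 7>3; P2→R gives 10>5]

NE set: (A,Q), (C,R)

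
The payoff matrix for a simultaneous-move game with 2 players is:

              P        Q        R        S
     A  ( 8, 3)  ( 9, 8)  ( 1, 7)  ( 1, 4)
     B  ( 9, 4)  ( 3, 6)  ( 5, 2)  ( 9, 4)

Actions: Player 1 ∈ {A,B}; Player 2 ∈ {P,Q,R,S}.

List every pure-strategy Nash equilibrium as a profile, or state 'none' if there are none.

(A,P): not NE [P1→B gives 9>8; P2→Q gives 8>3]
(A,Q): NE
(A,R): not NE [P1→B gives 5>1; P2→Q gives 8>7]
(A,S): not NE [P1→B gives 9>1; P2→Q gives 8>4]
(B,P): not NE [P2→Q gives 6>4]
(B,Q): not NE [P1→A gives 9>3]
(B,R): not NE [P2→Q gives 6>2]
(B,S): not NE [P2→Q gives 6>4]

Nash profiles: (A,Q)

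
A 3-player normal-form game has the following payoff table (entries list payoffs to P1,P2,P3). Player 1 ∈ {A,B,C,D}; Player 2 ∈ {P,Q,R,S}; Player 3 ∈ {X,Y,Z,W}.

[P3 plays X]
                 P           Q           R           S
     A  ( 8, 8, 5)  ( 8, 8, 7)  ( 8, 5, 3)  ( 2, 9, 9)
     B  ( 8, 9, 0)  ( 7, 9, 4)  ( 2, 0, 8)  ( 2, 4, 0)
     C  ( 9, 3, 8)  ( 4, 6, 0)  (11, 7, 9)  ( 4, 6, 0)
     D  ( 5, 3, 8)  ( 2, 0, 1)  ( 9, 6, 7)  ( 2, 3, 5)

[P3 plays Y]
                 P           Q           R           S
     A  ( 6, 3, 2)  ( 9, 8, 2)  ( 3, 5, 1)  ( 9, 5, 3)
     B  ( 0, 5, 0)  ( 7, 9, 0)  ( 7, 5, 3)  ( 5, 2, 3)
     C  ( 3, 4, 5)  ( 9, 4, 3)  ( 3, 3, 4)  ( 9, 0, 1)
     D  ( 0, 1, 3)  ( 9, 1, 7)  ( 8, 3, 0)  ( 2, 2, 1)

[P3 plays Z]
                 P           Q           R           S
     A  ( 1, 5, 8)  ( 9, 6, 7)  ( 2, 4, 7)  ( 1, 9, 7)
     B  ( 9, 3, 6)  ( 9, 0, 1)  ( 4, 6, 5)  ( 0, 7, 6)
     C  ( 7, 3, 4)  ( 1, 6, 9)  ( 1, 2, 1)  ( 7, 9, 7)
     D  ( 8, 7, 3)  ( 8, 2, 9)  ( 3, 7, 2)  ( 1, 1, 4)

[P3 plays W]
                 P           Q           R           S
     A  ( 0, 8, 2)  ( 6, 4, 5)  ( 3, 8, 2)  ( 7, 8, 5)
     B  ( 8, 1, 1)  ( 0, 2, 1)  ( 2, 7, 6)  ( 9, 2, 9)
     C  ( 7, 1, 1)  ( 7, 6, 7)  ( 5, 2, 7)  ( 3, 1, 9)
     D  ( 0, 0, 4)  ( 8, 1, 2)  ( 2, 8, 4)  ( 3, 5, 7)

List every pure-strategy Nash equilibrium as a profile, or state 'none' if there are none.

(A,P,X): not NE [P1→C gives 9>8; P2→S gives 9>8; P3→Z gives 8>5]
(A,P,Y): not NE [P2→Q gives 8>3; P3→Z gives 8>2]
(A,P,Z): not NE [P1→B gives 9>1; P2→S gives 9>5]
(A,P,W): not NE [P1→B gives 8>0; P3→Z gives 8>2]
(A,Q,X): not NE [P2→S gives 9>8]
(A,Q,Y): not NE [P3→Z gives 7>2]
(A,Q,Z): not NE [P2→S gives 9>6]
(A,Q,W): not NE [P1→D gives 8>6; P2→S gives 8>4; P3→Z gives 7>5]
(A,R,X): not NE [P1→C gives 11>8; P2→S gives 9>5; P3→Z gives 7>3]
(A,R,Y): not NE [P1→D gives 8>3; P2→Q gives 8>5; P3→Z gives 7>1]
(A,R,Z): not NE [P1→B gives 4>2; P2→S gives 9>4]
(A,R,W): not NE [P1→C gives 5>3; P3→Z gives 7>2]
(A,S,X): not NE [P1→C gives 4>2]
(A,S,Y): not NE [P2→Q gives 8>5; P3→X gives 9>3]
(A,S,Z): not NE [P1→C gives 7>1; P3→X gives 9>7]
(A,S,W): not NE [P1→B gives 9>7; P3→X gives 9>5]
(B,P,X): not NE [P1→C gives 9>8; P3→Z gives 6>0]
(B,P,Y): not NE [P1→A gives 6>0; P2→Q gives 9>5; P3→Z gives 6>0]
(B,P,Z): not NE [P2→S gives 7>3]
(B,P,W): not NE [P2→R gives 7>1; P3→Z gives 6>1]
(B,Q,X): not NE [P1→A gives 8>7]
(B,Q,Y): not NE [P1→D gives 9>7; P3→X gives 4>0]
(B,Q,Z): not NE [P2→S gives 7>0; P3→X gives 4>1]
(B,Q,W): not NE [P1→D gives 8>0; P2→R gives 7>2; P3→X gives 4>1]
(B,R,X): not NE [P1→C gives 11>2; P2→Q gives 9>0]
(B,R,Y): not NE [P1→D gives 8>7; P2→Q gives 9>5; P3→X gives 8>3]
(B,R,Z): not NE [P2→S gives 7>6; P3→X gives 8>5]
(B,R,W): not NE [P1→C gives 5>2; P3→X gives 8>6]
(B,S,X): not NE [P1→C gives 4>2; P2→Q gives 9>4; P3→W gives 9>0]
(B,S,Y): not NE [P1→C gives 9>5; P2→Q gives 9>2; P3→W gives 9>3]
(B,S,Z): not NE [P1→C gives 7>0; P3→W gives 9>6]
(B,S,W): not NE [P2→R gives 7>2]
(C,P,X): not NE [P2→R gives 7>3]
(C,P,Y): not NE [P1→A gives 6>3; P3→X gives 8>5]
(C,P,Z): not NE [P1→B gives 9>7; P2→S gives 9>3; P3→X gives 8>4]
(C,P,W): not NE [P1→B gives 8>7; P2→Q gives 6>1; P3→X gives 8>1]
(C,Q,X): not NE [P1→A gives 8>4; P2→R gives 7>6; P3→Z gives 9>0]
(C,Q,Y): not NE [P3→Z gives 9>3]
(C,Q,Z): not NE [P1→B gives 9>1; P2→S gives 9>6]
(C,Q,W): not NE [P1→D gives 8>7; P3→Z gives 9>7]
(C,R,X): NE
(C,R,Y): not NE [P1→D gives 8>3; P2→Q gives 4>3; P3→X gives 9>4]
(C,R,Z): not NE [P1→B gives 4>1; P2→S gives 9>2; P3→X gives 9>1]
(C,R,W): not NE [P2→Q gives 6>2; P3→X gives 9>7]
(C,S,X): not NE [P2→R gives 7>6; P3→W gives 9>0]
(C,S,Y): not NE [P2→Q gives 4>0; P3→W gives 9>1]
(C,S,Z): not NE [P3→W gives 9>7]
(C,S,W): not NE [P1→B gives 9>3; P2→Q gives 6>1]
(D,P,X): not NE [P1→C gives 9>5; P2→R gives 6>3]
(D,P,Y): not NE [P1→A gives 6>0; P2→R gives 3>1; P3→X gives 8>3]
(D,P,Z): not NE [P1→B gives 9>8; P3→X gives 8>3]
(D,P,W): not NE [P1→B gives 8>0; P2→R gives 8>0; P3→X gives 8>4]
(D,Q,X): not NE [P1→A gives 8>2; P2→R gives 6>0; P3→Z gives 9>1]
(D,Q,Y): not NE [P2→R gives 3>1; P3→Z gives 9>7]
(D,Q,Z): not NE [P1→B gives 9>8; P2→R gives 7>2]
(D,Q,W): not NE [P2→R gives 8>1; P3→Z gives 9>2]
(D,R,X): not NE [P1→C gives 11>9]
(D,R,Y): not NE [P3→X gives 7>0]
(D,R,Z): not NE [P1→B gives 4>3; P3→X gives 7>2]
(D,R,W): not NE [P1→C gives 5>2; P3→X gives 7>4]
(D,S,X): not NE [P1→C gives 4>2; P2→R gives 6>3; P3→W gives 7>5]
(D,S,Y): not NE [P1→C gives 9>2; P2→R gives 3>2; P3→W gives 7>1]
(D,S,Z): not NE [P1→C gives 7>1; P2→R gives 7>1; P3→W gives 7>4]
(D,S,W): not NE [P1→B gives 9>3; P2→R gives 8>5]

PSNE = {(C,R,X)}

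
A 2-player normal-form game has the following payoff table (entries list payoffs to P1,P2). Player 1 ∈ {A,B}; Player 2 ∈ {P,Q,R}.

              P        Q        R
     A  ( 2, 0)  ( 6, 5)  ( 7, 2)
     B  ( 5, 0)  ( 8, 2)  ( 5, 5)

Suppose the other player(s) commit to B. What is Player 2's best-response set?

u_2(P vs B) = 0
u_2(Q vs B) = 2
u_2(R vs B) = 5
max payoff 5 at {R}

argmax u_2 = {R}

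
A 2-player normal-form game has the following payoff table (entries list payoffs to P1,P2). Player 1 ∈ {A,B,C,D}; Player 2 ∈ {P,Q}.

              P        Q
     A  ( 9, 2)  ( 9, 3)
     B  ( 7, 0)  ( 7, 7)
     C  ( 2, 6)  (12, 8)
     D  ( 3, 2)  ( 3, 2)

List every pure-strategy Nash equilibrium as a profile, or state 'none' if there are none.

NE set: (C,Q)

(A,P): not NE [P2→Q gives 3>2]
(A,Q): not NE [P1→C gives 12>9]
(B,P): not NE [P1→A gives 9>7; P2→Q gives 7>0]
(B,Q): not NE [P1→C gives 12>7]
(C,P): not NE [P1→A gives 9>2; P2→Q gives 8>6]
(C,Q): NE
(D,P): not NE [P1→A gives 9>3]
(D,Q): not NE [P1→C gives 12>3]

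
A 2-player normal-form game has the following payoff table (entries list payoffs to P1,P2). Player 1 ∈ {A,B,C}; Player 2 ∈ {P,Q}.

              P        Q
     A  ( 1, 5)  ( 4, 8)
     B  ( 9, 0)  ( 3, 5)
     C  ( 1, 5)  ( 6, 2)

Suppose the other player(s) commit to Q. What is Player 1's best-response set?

P1 best: {C}

u_1(A vs Q) = 4
u_1(B vs Q) = 3
u_1(C vs Q) = 6
max payoff 6 at {C}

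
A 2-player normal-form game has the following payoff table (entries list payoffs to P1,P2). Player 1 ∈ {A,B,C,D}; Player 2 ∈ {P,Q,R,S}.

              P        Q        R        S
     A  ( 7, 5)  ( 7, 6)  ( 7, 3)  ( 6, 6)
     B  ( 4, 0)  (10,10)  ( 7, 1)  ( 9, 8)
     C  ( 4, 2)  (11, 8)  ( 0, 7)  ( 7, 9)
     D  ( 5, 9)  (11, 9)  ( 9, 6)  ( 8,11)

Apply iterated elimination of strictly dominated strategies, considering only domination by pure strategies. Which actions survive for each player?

P2 drop P (S beats it: A:6>5 B:8>0 C:9>2 D:11>9)
P1 drop A (D beats it: Q:11>7 R:9>7 S:8>6)
P2 drop R (Q beats it: B:10>1 C:8>7 D:9>6)
P1→{B,C,D} P2→{Q,S}

Remaining: P1:{B,C,D} P2:{Q,S}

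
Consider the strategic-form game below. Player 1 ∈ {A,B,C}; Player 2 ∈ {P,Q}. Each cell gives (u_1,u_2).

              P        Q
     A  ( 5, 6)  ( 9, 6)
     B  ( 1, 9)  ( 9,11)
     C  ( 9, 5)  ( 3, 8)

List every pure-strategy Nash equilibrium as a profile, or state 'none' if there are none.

(A,P): not NE [P1→C gives 9>5]
(A,Q): NE
(B,P): not NE [P1→C gives 9>1; P2→Q gives 11>9]
(B,Q): NE
(C,P): not NE [P2→Q gives 8>5]
(C,Q): not NE [P1→B gives 9>3]

PSNE = {(A,Q), (B,Q)}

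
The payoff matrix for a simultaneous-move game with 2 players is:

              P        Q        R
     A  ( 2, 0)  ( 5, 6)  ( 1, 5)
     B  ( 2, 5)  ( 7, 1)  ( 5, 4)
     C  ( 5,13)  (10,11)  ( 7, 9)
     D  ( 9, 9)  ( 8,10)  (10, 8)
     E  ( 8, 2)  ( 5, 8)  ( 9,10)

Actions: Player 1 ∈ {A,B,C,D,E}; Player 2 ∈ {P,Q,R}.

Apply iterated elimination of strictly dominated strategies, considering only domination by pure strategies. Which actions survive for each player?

IESDS → P1:{C,D} P2:{P,Q}

P1 drop A (C beats it: P:5>2 Q:10>5 R:7>1)
P1 drop B (C beats it: P:5>2 Q:10>7 R:7>5)
P1 drop E (D beats it: P:9>8 Q:8>5 R:10>9)
P2 drop R (P beats it: C:13>9 D:9>8)
P1→{C,D} P2→{P,Q}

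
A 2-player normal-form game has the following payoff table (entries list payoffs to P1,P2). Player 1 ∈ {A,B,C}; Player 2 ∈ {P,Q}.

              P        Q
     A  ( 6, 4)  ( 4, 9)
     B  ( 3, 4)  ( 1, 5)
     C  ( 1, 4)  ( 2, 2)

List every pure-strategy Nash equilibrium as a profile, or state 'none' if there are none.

(A,P): not NE [P2→Q gives 9>4]
(A,Q): NE
(B,P): not NE [P1→A gives 6>3; P2→Q gives 5>4]
(B,Q): not NE [P1→A gives 4>1]
(C,P): not NE [P1→A gives 6>1]
(C,Q): not NE [P1→A gives 4>2; P2→P gives 4>2]

Nash profiles: (A,Q)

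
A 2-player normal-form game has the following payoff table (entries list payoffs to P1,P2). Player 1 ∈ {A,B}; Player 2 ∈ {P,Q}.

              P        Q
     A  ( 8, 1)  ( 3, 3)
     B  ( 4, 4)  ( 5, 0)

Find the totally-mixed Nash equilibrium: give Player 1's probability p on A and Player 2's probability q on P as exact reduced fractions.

P1 mixes 2/3 on A; P2 mixes 1/3 on P

P1 indiff ⇒ q·8+(1-q)·3 = q·4+(1-q)·5 ⇒ q(4) = (1-q)(2) ⇒ q = 1/3
P2 indiff ⇒ p·1+(1-p)·4 = p·3+(1-p)·0 ⇒ p(-2) = (1-p)(-4) ⇒ p = 2/3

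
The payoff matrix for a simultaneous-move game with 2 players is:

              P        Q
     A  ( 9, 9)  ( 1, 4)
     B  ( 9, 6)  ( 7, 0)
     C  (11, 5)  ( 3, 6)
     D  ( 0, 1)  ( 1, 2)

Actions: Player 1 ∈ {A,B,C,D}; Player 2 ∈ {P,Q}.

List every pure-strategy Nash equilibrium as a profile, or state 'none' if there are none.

Equilibria: none

(A,P): not NE [P1→C gives 11>9]
(A,Q): not NE [P1→B gives 7>1; P2→P gives 9>4]
(B,P): not NE [P1→C gives 11>9]
(B,Q): not NE [P2→P gives 6>0]
(C,P): not NE [P2→Q gives 6>5]
(C,Q): not NE [P1→B gives 7>3]
(D,P): not NE [P1→C gives 11>0; P2→Q gives 2>1]
(D,Q): not NE [P1→B gives 7>1]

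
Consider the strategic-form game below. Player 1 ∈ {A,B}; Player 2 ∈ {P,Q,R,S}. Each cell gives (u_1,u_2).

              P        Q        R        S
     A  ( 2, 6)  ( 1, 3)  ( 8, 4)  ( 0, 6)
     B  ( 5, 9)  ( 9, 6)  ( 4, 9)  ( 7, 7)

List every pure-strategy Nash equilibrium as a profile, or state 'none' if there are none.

PSNE = {(B,P)}

(A,P): not NE [P1→B gives 5>2]
(A,Q): not NE [P1→B gives 9>1; P2→S gives 6>3]
(A,R): not NE [P2→S gives 6>4]
(A,S): not NE [P1→B gives 7>0]
(B,P): NE
(B,Q): not NE [P2→R gives 9>6]
(B,R): not NE [P1→A gives 8>4]
(B,S): not NE [P2→R gives 9>7]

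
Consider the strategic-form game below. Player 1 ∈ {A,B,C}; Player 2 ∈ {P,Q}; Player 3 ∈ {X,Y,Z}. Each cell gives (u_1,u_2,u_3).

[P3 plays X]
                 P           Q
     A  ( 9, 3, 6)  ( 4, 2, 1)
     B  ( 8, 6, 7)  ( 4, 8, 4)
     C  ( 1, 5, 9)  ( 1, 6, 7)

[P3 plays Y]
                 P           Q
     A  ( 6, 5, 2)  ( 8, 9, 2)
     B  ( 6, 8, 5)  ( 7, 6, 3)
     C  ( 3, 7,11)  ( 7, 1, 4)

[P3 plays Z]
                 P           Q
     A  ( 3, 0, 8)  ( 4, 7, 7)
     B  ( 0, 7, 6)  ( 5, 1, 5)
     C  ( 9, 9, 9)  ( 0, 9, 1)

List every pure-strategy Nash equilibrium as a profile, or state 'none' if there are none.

(A,P,X): not NE [P3→Z gives 8>6]
(A,P,Y): not NE [P2→Q gives 9>5; P3→Z gives 8>2]
(A,P,Z): not NE [P1→C gives 9>3; P2→Q gives 7>0]
(A,Q,X): not NE [P2→P gives 3>2; P3→Z gives 7>1]
(A,Q,Y): not NE [P3→Z gives 7>2]
(A,Q,Z): not NE [P1→B gives 5>4]
(B,P,X): not NE [P1→A gives 9>8; P2→Q gives 8>6]
(B,P,Y): not NE [P3→X gives 7>5]
(B,P,Z): not NE [P1→C gives 9>0; P3→X gives 7>6]
(B,Q,X): not NE [P3→Z gives 5>4]
(B,Q,Y): not NE [P1→A gives 8>7; P2→P gives 8>6; P3→Z gives 5>3]
(B,Q,Z): not NE [P2→P gives 7>1]
(C,P,X): not NE [P1→A gives 9>1; P2→Q gives 6>5; P3→Y gives 11>9]
(C,P,Y): not NE [P1→B gives 6>3]
(C,P,Z): not NE [P3→Y gives 11>9]
(C,Q,X): not NE [P1→B gives 4>1]
(C,Q,Y): not NE [P1→A gives 8>7; P2→P gives 7>1; P3→X gives 7>4]
(C,Q,Z): not NE [P1→B gives 5>0; P3→X gives 7>1]

No pure NE.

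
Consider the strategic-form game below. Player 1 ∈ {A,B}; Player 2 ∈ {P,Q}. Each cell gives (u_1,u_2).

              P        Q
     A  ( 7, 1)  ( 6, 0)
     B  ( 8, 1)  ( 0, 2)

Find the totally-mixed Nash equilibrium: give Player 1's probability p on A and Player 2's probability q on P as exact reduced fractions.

(p,q) = (1/2, 6/7)

P1 indiff ⇒ q·7+(1-q)·6 = q·8+(1-q)·0 ⇒ q(-1) = (1-q)(-6) ⇒ q = 6/7
P2 indiff ⇒ p·1+(1-p)·1 = p·0+(1-p)·2 ⇒ p(1) = (1-p)(1) ⇒ p = 1/2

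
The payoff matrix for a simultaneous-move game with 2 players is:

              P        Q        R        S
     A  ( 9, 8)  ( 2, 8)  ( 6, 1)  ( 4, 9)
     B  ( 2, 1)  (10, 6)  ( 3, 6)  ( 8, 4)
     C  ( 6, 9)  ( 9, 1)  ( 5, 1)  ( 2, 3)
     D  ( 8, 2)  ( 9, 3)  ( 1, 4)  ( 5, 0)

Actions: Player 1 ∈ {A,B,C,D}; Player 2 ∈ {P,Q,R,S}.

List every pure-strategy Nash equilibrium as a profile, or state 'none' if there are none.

NE set: (B,Q)

(A,P): not NE [P2→S gives 9>8]
(A,Q): not NE [P1→B gives 10>2; P2→S gives 9>8]
(A,R): not NE [P2→S gives 9>1]
(A,S): not NE [P1→B gives 8>4]
(B,P): not NE [P1→A gives 9>2; P2→R gives 6>1]
(B,Q): NE
(B,R): not NE [P1→A gives 6>3]
(B,S): not NE [P2→R gives 6>4]
(C,P): not NE [P1→A gives 9>6]
(C,Q): not NE [P1→B gives 10>9; P2→P gives 9>1]
(C,R): not NE [P1→A gives 6>5; P2→P gives 9>1]
(C,S): not NE [P1→B gives 8>2; P2→P gives 9>3]
(D,P): not NE [P1→A gives 9>8; P2→R gives 4>2]
(D,Q): not NE [P1→B gives 10>9; P2→R gives 4>3]
(D,R): not NE [P1→A gives 6>1]
(D,S): not NE [P1→B gives 8>5; P2→R gives 4>0]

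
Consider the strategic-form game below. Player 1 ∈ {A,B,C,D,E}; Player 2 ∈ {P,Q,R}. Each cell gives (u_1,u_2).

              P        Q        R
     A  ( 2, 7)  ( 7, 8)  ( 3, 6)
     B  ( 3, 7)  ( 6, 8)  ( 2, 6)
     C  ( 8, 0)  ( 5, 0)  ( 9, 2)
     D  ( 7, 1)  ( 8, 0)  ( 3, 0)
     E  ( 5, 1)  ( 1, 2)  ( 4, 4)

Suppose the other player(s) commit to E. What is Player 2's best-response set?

u_2(P vs E) = 1
u_2(Q vs E) = 2
u_2(R vs E) = 4
max payoff 4 at {R}

argmax u_2 = {R}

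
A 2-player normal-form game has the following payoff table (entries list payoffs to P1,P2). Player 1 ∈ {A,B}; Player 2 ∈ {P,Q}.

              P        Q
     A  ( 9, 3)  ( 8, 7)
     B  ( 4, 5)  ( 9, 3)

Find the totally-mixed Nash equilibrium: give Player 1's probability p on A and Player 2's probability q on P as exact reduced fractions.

p=1/3, q=1/6

P1 indiff ⇒ q·9+(1-q)·8 = q·4+(1-q)·9 ⇒ q(5) = (1-q)(1) ⇒ q = 1/6
P2 indiff ⇒ p·3+(1-p)·5 = p·7+(1-p)·3 ⇒ p(-4) = (1-p)(-2) ⇒ p = 1/3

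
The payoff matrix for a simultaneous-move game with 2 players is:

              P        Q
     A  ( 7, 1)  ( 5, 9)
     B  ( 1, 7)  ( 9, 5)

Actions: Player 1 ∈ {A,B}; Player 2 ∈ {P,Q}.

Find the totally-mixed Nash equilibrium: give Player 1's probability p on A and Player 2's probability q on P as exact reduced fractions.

P1 indiff ⇒ q·7+(1-q)·5 = q·1+(1-q)·9 ⇒ q(6) = (1-q)(4) ⇒ q = 2/5
P2 indiff ⇒ p·1+(1-p)·7 = p·9+(1-p)·5 ⇒ p(-8) = (1-p)(-2) ⇒ p = 1/5

p=1/5, q=2/5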